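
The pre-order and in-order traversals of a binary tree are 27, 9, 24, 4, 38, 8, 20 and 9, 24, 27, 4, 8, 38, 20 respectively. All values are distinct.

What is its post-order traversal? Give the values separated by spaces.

The first element of pre-order is the root; it splits in-order into left and right subtrees.
Root 27: left subtree has 2 nodes {9, 24}, right has 4 {4, 8, 38, 20}.
  Root 9: left subtree has 0 nodes { }, right has 1 {24}.
  Root 4: left subtree has 0 nodes { }, right has 3 {8, 38, 20}.
    Root 38: left subtree has 1 node {8}, right has 1 {20}.

24 9 8 20 38 4 27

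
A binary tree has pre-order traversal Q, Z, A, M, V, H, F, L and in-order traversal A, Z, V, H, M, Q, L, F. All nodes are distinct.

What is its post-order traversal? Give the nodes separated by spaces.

A H V M Z L F Q

The first element of pre-order is the root; it splits in-order into left and right subtrees.
Root Q: left subtree has 5 nodes {A, Z, V, H, M}, right has 2 {L, F}.
  Root Z: left subtree has 1 node {A}, right has 3 {V, H, M}.
    Root M: left subtree has 2 nodes {V, H}, right has 0 { }.
      Root V: left subtree has 0 nodes { }, right has 1 {H}.
  Root F: left subtree has 1 node {L}, right has 0 { }.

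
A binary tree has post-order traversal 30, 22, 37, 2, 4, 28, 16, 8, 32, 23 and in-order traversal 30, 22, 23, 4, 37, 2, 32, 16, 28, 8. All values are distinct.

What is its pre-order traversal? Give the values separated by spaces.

23 22 30 32 4 2 37 8 16 28

The last element of post-order is the root; it splits in-order into left and right subtrees.
Root 23: left subtree has 2 nodes {30, 22}, right has 7 {4, 37, 2, 32, 16, 28, 8}.
  Root 22: left subtree has 1 node {30}, right has 0 { }.
  Root 32: left subtree has 3 nodes {4, 37, 2}, right has 3 {16, 28, 8}.
    Root 4: left subtree has 0 nodes { }, right has 2 {37, 2}.
      Root 2: left subtree has 1 node {37}, right has 0 { }.
    Root 8: left subtree has 2 nodes {16, 28}, right has 0 { }.
      Root 16: left subtree has 0 nodes { }, right has 1 {28}.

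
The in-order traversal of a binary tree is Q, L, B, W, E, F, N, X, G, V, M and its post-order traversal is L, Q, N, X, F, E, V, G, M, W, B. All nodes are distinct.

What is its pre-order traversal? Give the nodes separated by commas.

The last element of post-order is the root; it splits in-order into left and right subtrees.
Root B: left subtree has 2 nodes {Q, L}, right has 8 {W, E, F, N, X, G, V, M}.
  Root Q: left subtree has 0 nodes { }, right has 1 {L}.
  Root W: left subtree has 0 nodes { }, right has 7 {E, F, N, X, G, V, M}.
    Root M: left subtree has 6 nodes {E, F, N, X, G, V}, right has 0 { }.
      Root G: left subtree has 4 nodes {E, F, N, X}, right has 1 {V}.
        Root E: left subtree has 0 nodes { }, right has 3 {F, N, X}.
          Root F: left subtree has 0 nodes { }, right has 2 {N, X}.
            Root X: left subtree has 1 node {N}, right has 0 { }.

B, Q, L, W, M, G, E, F, X, N, V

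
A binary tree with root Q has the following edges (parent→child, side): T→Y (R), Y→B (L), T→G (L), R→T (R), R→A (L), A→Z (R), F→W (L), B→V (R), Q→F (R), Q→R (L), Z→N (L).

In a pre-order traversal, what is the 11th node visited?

F

Pre-order visits the node, then its left subtree, then its right subtree.
Visit Q.
At Q: go left to R.
  Visit R.
  At R: go left to A.
    Visit A.
    At A: no left child.
    At A: go right to Z.
      Visit Z.
      At Z: go left to N.
        N is a leaf — visit N.
      At Z: no right child.
  At R: go right to T.
    Visit T.
    At T: go left to G.
      G is a leaf — visit G.
    At T: go right to Y.
      Visit Y.
      At Y: go left to B.
        Visit B.
        At B: no left child.
        At B: go right to V.
          V is a leaf — visit V.
      At Y: no right child.
At Q: go right to F.
  Visit F.
  At F: go left to W.
    W is a leaf — visit W.
  At F: no right child.
Full pre-order sequence: Q, R, A, Z, N, T, G, Y, B, V, F, W.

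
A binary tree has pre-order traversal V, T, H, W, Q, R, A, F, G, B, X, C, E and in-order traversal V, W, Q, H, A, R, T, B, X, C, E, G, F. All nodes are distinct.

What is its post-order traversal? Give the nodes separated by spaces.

Q W A R H E C X B G F T V

The first element of pre-order is the root; it splits in-order into left and right subtrees.
Root V: left subtree has 0 nodes { }, right has 12 {W, Q, H, A, R, T, B, X, C, E, G, F}.
  Root T: left subtree has 5 nodes {W, Q, H, A, R}, right has 6 {B, X, C, E, G, F}.
    Root H: left subtree has 2 nodes {W, Q}, right has 2 {A, R}.
      Root W: left subtree has 0 nodes { }, right has 1 {Q}.
      Root R: left subtree has 1 node {A}, right has 0 { }.
    Root F: left subtree has 5 nodes {B, X, C, E, G}, right has 0 { }.
      Root G: left subtree has 4 nodes {B, X, C, E}, right has 0 { }.
        Root B: left subtree has 0 nodes { }, right has 3 {X, C, E}.
          Root X: left subtree has 0 nodes { }, right has 2 {C, E}.
            Root C: left subtree has 0 nodes { }, right has 1 {E}.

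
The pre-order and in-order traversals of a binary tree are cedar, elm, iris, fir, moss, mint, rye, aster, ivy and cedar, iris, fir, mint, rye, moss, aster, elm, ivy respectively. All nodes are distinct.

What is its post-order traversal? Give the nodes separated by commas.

rye, mint, aster, moss, fir, iris, ivy, elm, cedar

The first element of pre-order is the root; it splits in-order into left and right subtrees.
Root cedar: left subtree has 0 nodes { }, right has 8 {iris, fir, mint, rye, moss, aster, elm, ivy}.
  Root elm: left subtree has 6 nodes {iris, fir, mint, rye, moss, aster}, right has 1 {ivy}.
    Root iris: left subtree has 0 nodes { }, right has 5 {fir, mint, rye, moss, aster}.
      Root fir: left subtree has 0 nodes { }, right has 4 {mint, rye, moss, aster}.
        Root moss: left subtree has 2 nodes {mint, rye}, right has 1 {aster}.
          Root mint: left subtree has 0 nodes { }, right has 1 {rye}.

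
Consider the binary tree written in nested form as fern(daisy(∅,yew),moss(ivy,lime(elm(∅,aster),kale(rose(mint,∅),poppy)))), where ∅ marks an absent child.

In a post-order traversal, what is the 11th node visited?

moss

Post-order visits the left subtree, then the right subtree, then the node.
At fern: go left to daisy.
  At daisy: no left child.
  At daisy: go right to yew.
    yew is a leaf — visit yew.
  Visit daisy.
At fern: go right to moss.
  At moss: go left to ivy.
    ivy is a leaf — visit ivy.
  At moss: go right to lime.
    At lime: go left to elm.
      At elm: no left child.
      At elm: go right to aster.
        aster is a leaf — visit aster.
      Visit elm.
    At lime: go right to kale.
      At kale: go left to rose.
        At rose: go left to mint.
          mint is a leaf — visit mint.
        At rose: no right child.
        Visit rose.
      At kale: go right to poppy.
        poppy is a leaf — visit poppy.
      Visit kale.
    Visit lime.
  Visit moss.
Visit fern.
Full post-order sequence: yew, daisy, ivy, aster, elm, mint, rose, poppy, kale, lime, moss, fern.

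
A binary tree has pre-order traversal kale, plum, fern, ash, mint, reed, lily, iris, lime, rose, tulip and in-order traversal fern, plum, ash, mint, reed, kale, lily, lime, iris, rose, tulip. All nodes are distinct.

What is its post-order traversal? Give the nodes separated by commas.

The first element of pre-order is the root; it splits in-order into left and right subtrees.
Root kale: left subtree has 5 nodes {fern, plum, ash, mint, reed}, right has 5 {lily, lime, iris, rose, tulip}.
  Root plum: left subtree has 1 node {fern}, right has 3 {ash, mint, reed}.
    Root ash: left subtree has 0 nodes { }, right has 2 {mint, reed}.
      Root mint: left subtree has 0 nodes { }, right has 1 {reed}.
  Root lily: left subtree has 0 nodes { }, right has 4 {lime, iris, rose, tulip}.
    Root iris: left subtree has 1 node {lime}, right has 2 {rose, tulip}.
      Root rose: left subtree has 0 nodes { }, right has 1 {tulip}.

fern, reed, mint, ash, plum, lime, tulip, rose, iris, lily, kale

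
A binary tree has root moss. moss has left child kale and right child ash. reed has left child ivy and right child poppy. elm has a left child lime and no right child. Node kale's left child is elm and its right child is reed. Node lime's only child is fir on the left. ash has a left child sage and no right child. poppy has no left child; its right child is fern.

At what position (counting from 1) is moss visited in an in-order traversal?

In-order visits the left subtree, then the node, then the right subtree.
At moss: go left to kale.
  At kale: go left to elm.
    At elm: go left to lime.
      At lime: go left to fir.
        fir is a leaf — visit fir.
      Visit lime.
      At lime: no right child.
    Visit elm.
    At elm: no right child.
  Visit kale.
  At kale: go right to reed.
    At reed: go left to ivy.
      ivy is a leaf — visit ivy.
    Visit reed.
    At reed: go right to poppy.
      At poppy: no left child.
      Visit poppy.
      At poppy: go right to fern.
        fern is a leaf — visit fern.
Visit moss.
At moss: go right to ash.
  At ash: go left to sage.
    sage is a leaf — visit sage.
  Visit ash.
  At ash: no right child.
Full in-order sequence: fir, lime, elm, kale, ivy, reed, poppy, fern, moss, sage, ash.

9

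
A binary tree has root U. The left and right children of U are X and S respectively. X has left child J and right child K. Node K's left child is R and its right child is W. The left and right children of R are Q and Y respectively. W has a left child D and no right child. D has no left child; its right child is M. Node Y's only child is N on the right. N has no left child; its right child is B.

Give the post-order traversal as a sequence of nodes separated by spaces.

J Q B N Y R M D W K X S U

Post-order visits the left subtree, then the right subtree, then the node.
At U: go left to X.
  At X: go left to J.
    J is a leaf — visit J.
  At X: go right to K.
    At K: go left to R.
      At R: go left to Q.
        Q is a leaf — visit Q.
      At R: go right to Y.
        At Y: no left child.
        At Y: go right to N.
          At N: no left child.
          At N: go right to B.
            B is a leaf — visit B.
          Visit N.
        Visit Y.
      Visit R.
    At K: go right to W.
      At W: go left to D.
        At D: no left child.
        At D: go right to M.
          M is a leaf — visit M.
        Visit D.
      At W: no right child.
      Visit W.
    Visit K.
  Visit X.
At U: go right to S.
  S is a leaf — visit S.
Visit U.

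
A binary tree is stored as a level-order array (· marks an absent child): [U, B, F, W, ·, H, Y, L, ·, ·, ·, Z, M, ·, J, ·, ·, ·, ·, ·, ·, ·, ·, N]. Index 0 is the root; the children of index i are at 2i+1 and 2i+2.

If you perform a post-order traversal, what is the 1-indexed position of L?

Post-order visits the left subtree, then the right subtree, then the node.
At U: go left to B.
  At B: go left to W.
    At W: go left to L.
      L is a leaf — visit L.
    At W: no right child.
    Visit W.
  At B: no right child.
  Visit B.
At U: go right to F.
  At F: go left to H.
    At H: go left to Z.
      At Z: go left to N.
        N is a leaf — visit N.
      At Z: no right child.
      Visit Z.
    At H: go right to M.
      M is a leaf — visit M.
    Visit H.
  At F: go right to Y.
    At Y: no left child.
    At Y: go right to J.
      J is a leaf — visit J.
    Visit Y.
  Visit F.
Visit U.
Full post-order sequence: L, W, B, N, Z, M, H, J, Y, F, U.

1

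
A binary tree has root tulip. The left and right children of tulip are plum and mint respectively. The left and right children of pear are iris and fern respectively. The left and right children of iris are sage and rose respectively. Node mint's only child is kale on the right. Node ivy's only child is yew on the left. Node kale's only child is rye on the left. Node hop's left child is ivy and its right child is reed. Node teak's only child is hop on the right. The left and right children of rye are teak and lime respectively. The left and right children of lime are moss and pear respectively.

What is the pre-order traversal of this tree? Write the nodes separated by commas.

tulip, plum, mint, kale, rye, teak, hop, ivy, yew, reed, lime, moss, pear, iris, sage, rose, fern

Pre-order visits the node, then its left subtree, then its right subtree.
Visit tulip.
At tulip: go left to plum.
  plum is a leaf — visit plum.
At tulip: go right to mint.
  Visit mint.
  At mint: no left child.
  At mint: go right to kale.
    Visit kale.
    At kale: go left to rye.
      Visit rye.
      At rye: go left to teak.
        Visit teak.
        At teak: no left child.
        At teak: go right to hop.
          Visit hop.
          At hop: go left to ivy.
            Visit ivy.
            At ivy: go left to yew.
              yew is a leaf — visit yew.
            At ivy: no right child.
          At hop: go right to reed.
            reed is a leaf — visit reed.
      At rye: go right to lime.
        Visit lime.
        At lime: go left to moss.
          moss is a leaf — visit moss.
        At lime: go right to pear.
          Visit pear.
          At pear: go left to iris.
            Visit iris.
            At iris: go left to sage.
              sage is a leaf — visit sage.
            At iris: go right to rose.
              rose is a leaf — visit rose.
          At pear: go right to fern.
            fern is a leaf — visit fern.
    At kale: no right child.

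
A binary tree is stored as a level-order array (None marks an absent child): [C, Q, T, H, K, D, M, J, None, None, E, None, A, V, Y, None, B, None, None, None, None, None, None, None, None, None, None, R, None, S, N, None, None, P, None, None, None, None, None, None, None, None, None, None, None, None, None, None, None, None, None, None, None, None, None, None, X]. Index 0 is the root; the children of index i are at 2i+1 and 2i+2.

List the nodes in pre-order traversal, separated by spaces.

C Q H J B P K E T D A M V R X Y S N

Pre-order visits the node, then its left subtree, then its right subtree.
Visit C.
At C: go left to Q.
  Visit Q.
  At Q: go left to H.
    Visit H.
    At H: go left to J.
      Visit J.
      At J: no left child.
      At J: go right to B.
        Visit B.
        At B: go left to P.
          P is a leaf — visit P.
        At B: no right child.
    At H: no right child.
  At Q: go right to K.
    Visit K.
    At K: no left child.
    At K: go right to E.
      E is a leaf — visit E.
At C: go right to T.
  Visit T.
  At T: go left to D.
    Visit D.
    At D: no left child.
    At D: go right to A.
      A is a leaf — visit A.
  At T: go right to M.
    Visit M.
    At M: go left to V.
      Visit V.
      At V: go left to R.
        Visit R.
        At R: no left child.
        At R: go right to X.
          X is a leaf — visit X.
      At V: no right child.
    At M: go right to Y.
      Visit Y.
      At Y: go left to S.
        S is a leaf — visit S.
      At Y: go right to N.
        N is a leaf — visit N.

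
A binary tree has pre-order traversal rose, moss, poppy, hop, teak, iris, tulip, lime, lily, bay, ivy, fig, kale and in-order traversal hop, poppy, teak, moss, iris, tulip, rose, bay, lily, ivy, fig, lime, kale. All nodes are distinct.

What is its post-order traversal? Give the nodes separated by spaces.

The first element of pre-order is the root; it splits in-order into left and right subtrees.
Root rose: left subtree has 6 nodes {hop, poppy, teak, moss, iris, tulip}, right has 6 {bay, lily, ivy, fig, lime, kale}.
  Root moss: left subtree has 3 nodes {hop, poppy, teak}, right has 2 {iris, tulip}.
    Root poppy: left subtree has 1 node {hop}, right has 1 {teak}.
    Root iris: left subtree has 0 nodes { }, right has 1 {tulip}.
  Root lime: left subtree has 4 nodes {bay, lily, ivy, fig}, right has 1 {kale}.
    Root lily: left subtree has 1 node {bay}, right has 2 {ivy, fig}.
      Root ivy: left subtree has 0 nodes { }, right has 1 {fig}.

hop teak poppy tulip iris moss bay fig ivy lily kale lime rose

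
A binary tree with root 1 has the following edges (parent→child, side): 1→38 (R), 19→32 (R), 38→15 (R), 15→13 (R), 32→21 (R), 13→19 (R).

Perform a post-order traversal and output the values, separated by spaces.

21 32 19 13 15 38 1

Post-order visits the left subtree, then the right subtree, then the node.
At 1: no left child.
At 1: go right to 38.
  At 38: no left child.
  At 38: go right to 15.
    At 15: no left child.
    At 15: go right to 13.
      At 13: no left child.
      At 13: go right to 19.
        At 19: no left child.
        At 19: go right to 32.
          At 32: no left child.
          At 32: go right to 21.
            21 is a leaf — visit 21.
          Visit 32.
        Visit 19.
      Visit 13.
    Visit 15.
  Visit 38.
Visit 1.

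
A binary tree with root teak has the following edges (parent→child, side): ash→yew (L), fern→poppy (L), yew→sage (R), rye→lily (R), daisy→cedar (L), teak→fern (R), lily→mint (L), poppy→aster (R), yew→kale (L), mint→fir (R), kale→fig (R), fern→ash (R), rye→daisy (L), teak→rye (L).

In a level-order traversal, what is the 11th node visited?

yew

Level-order visits nodes level by level from the root, left to right within each level.
Level 0: teak
Level 1: rye, fern
Level 2: daisy, lily, poppy, ash
Level 3: cedar, mint, aster, yew
Level 4: fir, kale, sage
Level 5: fig
Full level-order sequence: teak, rye, fern, daisy, lily, poppy, ash, cedar, mint, aster, yew, fir, kale, sage, fig.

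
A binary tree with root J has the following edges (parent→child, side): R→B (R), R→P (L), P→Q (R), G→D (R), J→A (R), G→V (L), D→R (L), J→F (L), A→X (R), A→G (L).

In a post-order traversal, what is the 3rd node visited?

Post-order visits the left subtree, then the right subtree, then the node.
At J: go left to F.
  F is a leaf — visit F.
At J: go right to A.
  At A: go left to G.
    At G: go left to V.
      V is a leaf — visit V.
    At G: go right to D.
      At D: go left to R.
        At R: go left to P.
          At P: no left child.
          At P: go right to Q.
            Q is a leaf — visit Q.
          Visit P.
        At R: go right to B.
          B is a leaf — visit B.
        Visit R.
      At D: no right child.
      Visit D.
    Visit G.
  At A: go right to X.
    X is a leaf — visit X.
  Visit A.
Visit J.
Full post-order sequence: F, V, Q, P, B, R, D, G, X, A, J.

Q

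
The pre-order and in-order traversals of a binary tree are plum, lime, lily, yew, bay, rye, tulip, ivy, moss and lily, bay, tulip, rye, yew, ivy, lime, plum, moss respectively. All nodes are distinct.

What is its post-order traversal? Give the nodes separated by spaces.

The first element of pre-order is the root; it splits in-order into left and right subtrees.
Root plum: left subtree has 7 nodes {lily, bay, tulip, rye, yew, ivy, lime}, right has 1 {moss}.
  Root lime: left subtree has 6 nodes {lily, bay, tulip, rye, yew, ivy}, right has 0 { }.
    Root lily: left subtree has 0 nodes { }, right has 5 {bay, tulip, rye, yew, ivy}.
      Root yew: left subtree has 3 nodes {bay, tulip, rye}, right has 1 {ivy}.
        Root bay: left subtree has 0 nodes { }, right has 2 {tulip, rye}.
          Root rye: left subtree has 1 node {tulip}, right has 0 { }.

tulip rye bay ivy yew lily lime moss plum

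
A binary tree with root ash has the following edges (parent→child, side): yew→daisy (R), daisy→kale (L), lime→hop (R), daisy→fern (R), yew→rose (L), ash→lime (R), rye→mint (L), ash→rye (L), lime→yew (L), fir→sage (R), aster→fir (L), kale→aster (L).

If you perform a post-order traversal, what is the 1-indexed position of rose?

3

Post-order visits the left subtree, then the right subtree, then the node.
At ash: go left to rye.
  At rye: go left to mint.
    mint is a leaf — visit mint.
  At rye: no right child.
  Visit rye.
At ash: go right to lime.
  At lime: go left to yew.
    At yew: go left to rose.
      rose is a leaf — visit rose.
    At yew: go right to daisy.
      At daisy: go left to kale.
        At kale: go left to aster.
          At aster: go left to fir.
            At fir: no left child.
            At fir: go right to sage.
              sage is a leaf — visit sage.
            Visit fir.
          At aster: no right child.
          Visit aster.
        At kale: no right child.
        Visit kale.
      At daisy: go right to fern.
        fern is a leaf — visit fern.
      Visit daisy.
    Visit yew.
  At lime: go right to hop.
    hop is a leaf — visit hop.
  Visit lime.
Visit ash.
Full post-order sequence: mint, rye, rose, sage, fir, aster, kale, fern, daisy, yew, hop, lime, ash.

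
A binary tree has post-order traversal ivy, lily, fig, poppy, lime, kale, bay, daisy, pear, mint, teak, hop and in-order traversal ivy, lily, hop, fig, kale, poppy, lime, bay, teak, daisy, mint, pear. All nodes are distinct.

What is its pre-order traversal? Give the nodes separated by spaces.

The last element of post-order is the root; it splits in-order into left and right subtrees.
Root hop: left subtree has 2 nodes {ivy, lily}, right has 9 {fig, kale, poppy, lime, bay, teak, daisy, mint, pear}.
  Root lily: left subtree has 1 node {ivy}, right has 0 { }.
  Root teak: left subtree has 5 nodes {fig, kale, poppy, lime, bay}, right has 3 {daisy, mint, pear}.
    Root bay: left subtree has 4 nodes {fig, kale, poppy, lime}, right has 0 { }.
      Root kale: left subtree has 1 node {fig}, right has 2 {poppy, lime}.
        Root lime: left subtree has 1 node {poppy}, right has 0 { }.
    Root mint: left subtree has 1 node {daisy}, right has 1 {pear}.

hop lily ivy teak bay kale fig lime poppy mint daisy pear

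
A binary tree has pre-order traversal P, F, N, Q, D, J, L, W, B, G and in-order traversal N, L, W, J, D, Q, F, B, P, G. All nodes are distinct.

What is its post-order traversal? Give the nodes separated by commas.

W, L, J, D, Q, N, B, F, G, P

The first element of pre-order is the root; it splits in-order into left and right subtrees.
Root P: left subtree has 8 nodes {N, L, W, J, D, Q, F, B}, right has 1 {G}.
  Root F: left subtree has 6 nodes {N, L, W, J, D, Q}, right has 1 {B}.
    Root N: left subtree has 0 nodes { }, right has 5 {L, W, J, D, Q}.
      Root Q: left subtree has 4 nodes {L, W, J, D}, right has 0 { }.
        Root D: left subtree has 3 nodes {L, W, J}, right has 0 { }.
          Root J: left subtree has 2 nodes {L, W}, right has 0 { }.
            Root L: left subtree has 0 nodes { }, right has 1 {W}.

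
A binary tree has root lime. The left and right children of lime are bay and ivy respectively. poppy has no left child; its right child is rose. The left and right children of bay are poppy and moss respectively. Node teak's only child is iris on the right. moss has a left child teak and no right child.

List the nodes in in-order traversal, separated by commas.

In-order visits the left subtree, then the node, then the right subtree.
At lime: go left to bay.
  At bay: go left to poppy.
    At poppy: no left child.
    Visit poppy.
    At poppy: go right to rose.
      rose is a leaf — visit rose.
  Visit bay.
  At bay: go right to moss.
    At moss: go left to teak.
      At teak: no left child.
      Visit teak.
      At teak: go right to iris.
        iris is a leaf — visit iris.
    Visit moss.
    At moss: no right child.
Visit lime.
At lime: go right to ivy.
  ivy is a leaf — visit ivy.

poppy, rose, bay, teak, iris, moss, lime, ivy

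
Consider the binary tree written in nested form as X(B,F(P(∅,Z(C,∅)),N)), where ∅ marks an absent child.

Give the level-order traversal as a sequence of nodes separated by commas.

X, B, F, P, N, Z, C

Level-order visits nodes level by level from the root, left to right within each level.
Level 0: X
Level 1: B, F
Level 2: P, N
Level 3: Z
Level 4: C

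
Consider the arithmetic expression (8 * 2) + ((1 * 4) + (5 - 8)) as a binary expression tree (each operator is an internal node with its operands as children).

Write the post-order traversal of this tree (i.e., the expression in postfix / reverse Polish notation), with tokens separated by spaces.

Post-order on an expression tree gives postfix notation: for each operator, emit left operand, right operand, then the operator.

8 2 * 1 4 * 5 8 - + +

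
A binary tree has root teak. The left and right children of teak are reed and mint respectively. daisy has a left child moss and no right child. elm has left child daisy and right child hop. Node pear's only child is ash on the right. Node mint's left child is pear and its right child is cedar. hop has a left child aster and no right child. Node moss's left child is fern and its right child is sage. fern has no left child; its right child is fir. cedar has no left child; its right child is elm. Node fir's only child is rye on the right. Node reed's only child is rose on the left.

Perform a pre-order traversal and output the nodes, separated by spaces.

teak reed rose mint pear ash cedar elm daisy moss fern fir rye sage hop aster

Pre-order visits the node, then its left subtree, then its right subtree.
Visit teak.
At teak: go left to reed.
  Visit reed.
  At reed: go left to rose.
    rose is a leaf — visit rose.
  At reed: no right child.
At teak: go right to mint.
  Visit mint.
  At mint: go left to pear.
    Visit pear.
    At pear: no left child.
    At pear: go right to ash.
      ash is a leaf — visit ash.
  At mint: go right to cedar.
    Visit cedar.
    At cedar: no left child.
    At cedar: go right to elm.
      Visit elm.
      At elm: go left to daisy.
        Visit daisy.
        At daisy: go left to moss.
          Visit moss.
          At moss: go left to fern.
            Visit fern.
            At fern: no left child.
            At fern: go right to fir.
              Visit fir.
              At fir: no left child.
              At fir: go right to rye.
                rye is a leaf — visit rye.
          At moss: go right to sage.
            sage is a leaf — visit sage.
        At daisy: no right child.
      At elm: go right to hop.
        Visit hop.
        At hop: go left to aster.
          aster is a leaf — visit aster.
        At hop: no right child.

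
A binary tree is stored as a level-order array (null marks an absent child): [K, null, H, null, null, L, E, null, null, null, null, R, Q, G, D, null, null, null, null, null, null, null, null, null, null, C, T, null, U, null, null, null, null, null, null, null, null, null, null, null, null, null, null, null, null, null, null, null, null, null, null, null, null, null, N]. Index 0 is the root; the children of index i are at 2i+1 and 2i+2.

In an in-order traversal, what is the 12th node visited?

In-order visits the left subtree, then the node, then the right subtree.
At K: no left child.
Visit K.
At K: go right to H.
  At H: go left to L.
    At L: go left to R.
      R is a leaf — visit R.
    Visit L.
    At L: go right to Q.
      At Q: go left to C.
        C is a leaf — visit C.
      Visit Q.
      At Q: go right to T.
        At T: no left child.
        Visit T.
        At T: go right to N.
          N is a leaf — visit N.
  Visit H.
  At H: go right to E.
    At E: go left to G.
      At G: no left child.
      Visit G.
      At G: go right to U.
        U is a leaf — visit U.
    Visit E.
    At E: go right to D.
      D is a leaf — visit D.
Full in-order sequence: K, R, L, C, Q, T, N, H, G, U, E, D.

D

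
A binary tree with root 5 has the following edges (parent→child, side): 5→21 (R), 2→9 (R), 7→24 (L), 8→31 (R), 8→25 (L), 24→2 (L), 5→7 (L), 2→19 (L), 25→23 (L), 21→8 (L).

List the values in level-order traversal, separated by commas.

5, 7, 21, 24, 8, 2, 25, 31, 19, 9, 23

Level-order visits nodes level by level from the root, left to right within each level.
Level 0: 5
Level 1: 7, 21
Level 2: 24, 8
Level 3: 2, 25, 31
Level 4: 19, 9, 23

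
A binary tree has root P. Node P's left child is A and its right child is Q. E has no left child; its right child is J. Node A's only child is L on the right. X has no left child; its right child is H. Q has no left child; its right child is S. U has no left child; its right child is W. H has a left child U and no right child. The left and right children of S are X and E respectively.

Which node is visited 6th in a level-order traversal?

X

Level-order visits nodes level by level from the root, left to right within each level.
Level 0: P
Level 1: A, Q
Level 2: L, S
Level 3: X, E
Level 4: H, J
Level 5: U
Level 6: W
Full level-order sequence: P, A, Q, L, S, X, E, H, J, U, W.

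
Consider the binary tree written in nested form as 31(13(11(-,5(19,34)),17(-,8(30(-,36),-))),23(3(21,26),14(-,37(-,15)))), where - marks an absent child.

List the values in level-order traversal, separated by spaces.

31 13 23 11 17 3 14 5 8 21 26 37 19 34 30 15 36

Level-order visits nodes level by level from the root, left to right within each level.
Level 0: 31
Level 1: 13, 23
Level 2: 11, 17, 3, 14
Level 3: 5, 8, 21, 26, 37
Level 4: 19, 34, 30, 15
Level 5: 36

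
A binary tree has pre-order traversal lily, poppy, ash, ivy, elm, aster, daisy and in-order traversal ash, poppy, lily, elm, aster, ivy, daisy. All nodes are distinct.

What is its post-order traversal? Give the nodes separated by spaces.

The first element of pre-order is the root; it splits in-order into left and right subtrees.
Root lily: left subtree has 2 nodes {ash, poppy}, right has 4 {elm, aster, ivy, daisy}.
  Root poppy: left subtree has 1 node {ash}, right has 0 { }.
  Root ivy: left subtree has 2 nodes {elm, aster}, right has 1 {daisy}.
    Root elm: left subtree has 0 nodes { }, right has 1 {aster}.

ash poppy aster elm daisy ivy lily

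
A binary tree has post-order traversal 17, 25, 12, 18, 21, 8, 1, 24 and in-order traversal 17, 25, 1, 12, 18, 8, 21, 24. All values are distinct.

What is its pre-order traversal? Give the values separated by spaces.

The last element of post-order is the root; it splits in-order into left and right subtrees.
Root 24: left subtree has 7 nodes {17, 25, 1, 12, 18, 8, 21}, right has 0 { }.
  Root 1: left subtree has 2 nodes {17, 25}, right has 4 {12, 18, 8, 21}.
    Root 25: left subtree has 1 node {17}, right has 0 { }.
    Root 8: left subtree has 2 nodes {12, 18}, right has 1 {21}.
      Root 18: left subtree has 1 node {12}, right has 0 { }.

24 1 25 17 8 18 12 21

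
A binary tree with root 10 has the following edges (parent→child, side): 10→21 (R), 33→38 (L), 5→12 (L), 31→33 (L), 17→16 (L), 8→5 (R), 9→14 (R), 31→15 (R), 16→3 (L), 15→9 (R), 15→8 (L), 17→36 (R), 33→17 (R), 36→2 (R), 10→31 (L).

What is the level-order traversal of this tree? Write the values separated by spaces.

Level-order visits nodes level by level from the root, left to right within each level.
Level 0: 10
Level 1: 31, 21
Level 2: 33, 15
Level 3: 38, 17, 8, 9
Level 4: 16, 36, 5, 14
Level 5: 3, 2, 12

10 31 21 33 15 38 17 8 9 16 36 5 14 3 2 12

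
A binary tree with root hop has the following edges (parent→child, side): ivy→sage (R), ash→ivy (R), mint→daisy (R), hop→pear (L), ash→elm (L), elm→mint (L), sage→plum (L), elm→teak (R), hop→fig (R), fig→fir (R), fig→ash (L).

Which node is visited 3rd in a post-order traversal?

Post-order visits the left subtree, then the right subtree, then the node.
At hop: go left to pear.
  pear is a leaf — visit pear.
At hop: go right to fig.
  At fig: go left to ash.
    At ash: go left to elm.
      At elm: go left to mint.
        At mint: no left child.
        At mint: go right to daisy.
          daisy is a leaf — visit daisy.
        Visit mint.
      At elm: go right to teak.
        teak is a leaf — visit teak.
      Visit elm.
    At ash: go right to ivy.
      At ivy: no left child.
      At ivy: go right to sage.
        At sage: go left to plum.
          plum is a leaf — visit plum.
        At sage: no right child.
        Visit sage.
      Visit ivy.
    Visit ash.
  At fig: go right to fir.
    fir is a leaf — visit fir.
  Visit fig.
Visit hop.
Full post-order sequence: pear, daisy, mint, teak, elm, plum, sage, ivy, ash, fir, fig, hop.

mint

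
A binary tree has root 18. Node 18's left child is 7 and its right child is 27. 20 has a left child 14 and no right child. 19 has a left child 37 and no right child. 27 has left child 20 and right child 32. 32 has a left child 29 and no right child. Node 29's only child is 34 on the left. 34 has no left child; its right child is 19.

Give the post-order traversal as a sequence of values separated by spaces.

Post-order visits the left subtree, then the right subtree, then the node.
At 18: go left to 7.
  7 is a leaf — visit 7.
At 18: go right to 27.
  At 27: go left to 20.
    At 20: go left to 14.
      14 is a leaf — visit 14.
    At 20: no right child.
    Visit 20.
  At 27: go right to 32.
    At 32: go left to 29.
      At 29: go left to 34.
        At 34: no left child.
        At 34: go right to 19.
          At 19: go left to 37.
            37 is a leaf — visit 37.
          At 19: no right child.
          Visit 19.
        Visit 34.
      At 29: no right child.
      Visit 29.
    At 32: no right child.
    Visit 32.
  Visit 27.
Visit 18.

7 14 20 37 19 34 29 32 27 18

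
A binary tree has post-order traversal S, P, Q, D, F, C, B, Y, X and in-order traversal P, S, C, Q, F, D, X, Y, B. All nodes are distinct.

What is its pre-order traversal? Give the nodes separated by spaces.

X C P S F Q D Y B

The last element of post-order is the root; it splits in-order into left and right subtrees.
Root X: left subtree has 6 nodes {P, S, C, Q, F, D}, right has 2 {Y, B}.
  Root C: left subtree has 2 nodes {P, S}, right has 3 {Q, F, D}.
    Root P: left subtree has 0 nodes { }, right has 1 {S}.
    Root F: left subtree has 1 node {Q}, right has 1 {D}.
  Root Y: left subtree has 0 nodes { }, right has 1 {B}.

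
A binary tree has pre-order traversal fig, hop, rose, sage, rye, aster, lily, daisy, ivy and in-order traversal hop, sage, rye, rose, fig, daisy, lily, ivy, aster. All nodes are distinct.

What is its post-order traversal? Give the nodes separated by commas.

The first element of pre-order is the root; it splits in-order into left and right subtrees.
Root fig: left subtree has 4 nodes {hop, sage, rye, rose}, right has 4 {daisy, lily, ivy, aster}.
  Root hop: left subtree has 0 nodes { }, right has 3 {sage, rye, rose}.
    Root rose: left subtree has 2 nodes {sage, rye}, right has 0 { }.
      Root sage: left subtree has 0 nodes { }, right has 1 {rye}.
  Root aster: left subtree has 3 nodes {daisy, lily, ivy}, right has 0 { }.
    Root lily: left subtree has 1 node {daisy}, right has 1 {ivy}.

rye, sage, rose, hop, daisy, ivy, lily, aster, fig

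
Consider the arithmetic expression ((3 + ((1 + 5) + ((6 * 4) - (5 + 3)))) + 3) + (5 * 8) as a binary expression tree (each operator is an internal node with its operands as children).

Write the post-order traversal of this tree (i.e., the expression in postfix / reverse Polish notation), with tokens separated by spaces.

Post-order on an expression tree gives postfix notation: for each operator, emit left operand, right operand, then the operator.

3 1 5 + 6 4 * 5 3 + - + + 3 + 5 8 * +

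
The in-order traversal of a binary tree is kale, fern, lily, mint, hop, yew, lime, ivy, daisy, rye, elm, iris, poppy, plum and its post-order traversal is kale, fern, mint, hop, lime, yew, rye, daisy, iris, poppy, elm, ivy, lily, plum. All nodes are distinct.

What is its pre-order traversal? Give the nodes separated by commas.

The last element of post-order is the root; it splits in-order into left and right subtrees.
Root plum: left subtree has 13 nodes {kale, fern, lily, mint, hop, yew, lime, ivy, daisy, rye, elm, iris, poppy}, right has 0 { }.
  Root lily: left subtree has 2 nodes {kale, fern}, right has 10 {mint, hop, yew, lime, ivy, daisy, rye, elm, iris, poppy}.
    Root fern: left subtree has 1 node {kale}, right has 0 { }.
    Root ivy: left subtree has 4 nodes {mint, hop, yew, lime}, right has 5 {daisy, rye, elm, iris, poppy}.
      Root yew: left subtree has 2 nodes {mint, hop}, right has 1 {lime}.
        Root hop: left subtree has 1 node {mint}, right has 0 { }.
      Root elm: left subtree has 2 nodes {daisy, rye}, right has 2 {iris, poppy}.
        Root daisy: left subtree has 0 nodes { }, right has 1 {rye}.
        Root poppy: left subtree has 1 node {iris}, right has 0 { }.

plum, lily, fern, kale, ivy, yew, hop, mint, lime, elm, daisy, rye, poppy, iris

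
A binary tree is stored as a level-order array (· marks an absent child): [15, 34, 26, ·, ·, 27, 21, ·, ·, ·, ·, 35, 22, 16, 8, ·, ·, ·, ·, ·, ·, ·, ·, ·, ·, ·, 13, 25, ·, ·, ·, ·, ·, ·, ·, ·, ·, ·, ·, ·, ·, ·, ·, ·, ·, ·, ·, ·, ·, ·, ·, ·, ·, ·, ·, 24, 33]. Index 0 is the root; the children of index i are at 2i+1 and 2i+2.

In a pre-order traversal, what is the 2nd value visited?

34

Pre-order visits the node, then its left subtree, then its right subtree.
Visit 15.
At 15: go left to 34.
  34 is a leaf — visit 34.
At 15: go right to 26.
  Visit 26.
  At 26: go left to 27.
    Visit 27.
    At 27: go left to 35.
      35 is a leaf — visit 35.
    At 27: go right to 22.
      Visit 22.
      At 22: no left child.
      At 22: go right to 13.
        13 is a leaf — visit 13.
  At 26: go right to 21.
    Visit 21.
    At 21: go left to 16.
      Visit 16.
      At 16: go left to 25.
        Visit 25.
        At 25: go left to 24.
          24 is a leaf — visit 24.
        At 25: go right to 33.
          33 is a leaf — visit 33.
      At 16: no right child.
    At 21: go right to 8.
      8 is a leaf — visit 8.
Full pre-order sequence: 15, 34, 26, 27, 35, 22, 13, 21, 16, 25, 24, 33, 8.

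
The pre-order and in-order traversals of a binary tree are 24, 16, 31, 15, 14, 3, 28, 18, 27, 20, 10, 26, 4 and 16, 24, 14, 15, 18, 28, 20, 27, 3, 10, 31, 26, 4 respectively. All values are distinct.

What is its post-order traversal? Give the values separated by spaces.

The first element of pre-order is the root; it splits in-order into left and right subtrees.
Root 24: left subtree has 1 node {16}, right has 11 {14, 15, 18, 28, 20, 27, 3, 10, 31, 26, 4}.
  Root 31: left subtree has 8 nodes {14, 15, 18, 28, 20, 27, 3, 10}, right has 2 {26, 4}.
    Root 15: left subtree has 1 node {14}, right has 6 {18, 28, 20, 27, 3, 10}.
      Root 3: left subtree has 4 nodes {18, 28, 20, 27}, right has 1 {10}.
        Root 28: left subtree has 1 node {18}, right has 2 {20, 27}.
          Root 27: left subtree has 1 node {20}, right has 0 { }.
    Root 26: left subtree has 0 nodes { }, right has 1 {4}.

16 14 18 20 27 28 10 3 15 4 26 31 24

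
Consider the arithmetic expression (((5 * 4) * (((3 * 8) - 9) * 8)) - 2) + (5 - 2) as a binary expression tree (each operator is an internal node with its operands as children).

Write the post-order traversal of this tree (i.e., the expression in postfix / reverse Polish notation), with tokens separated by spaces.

5 4 * 3 8 * 9 - 8 * * 2 - 5 2 - +

Post-order on an expression tree gives postfix notation: for each operator, emit left operand, right operand, then the operator.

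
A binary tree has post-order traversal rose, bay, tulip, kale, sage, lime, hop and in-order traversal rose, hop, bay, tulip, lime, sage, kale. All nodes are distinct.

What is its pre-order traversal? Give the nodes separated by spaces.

The last element of post-order is the root; it splits in-order into left and right subtrees.
Root hop: left subtree has 1 node {rose}, right has 5 {bay, tulip, lime, sage, kale}.
  Root lime: left subtree has 2 nodes {bay, tulip}, right has 2 {sage, kale}.
    Root tulip: left subtree has 1 node {bay}, right has 0 { }.
    Root sage: left subtree has 0 nodes { }, right has 1 {kale}.

hop rose lime tulip bay sage kale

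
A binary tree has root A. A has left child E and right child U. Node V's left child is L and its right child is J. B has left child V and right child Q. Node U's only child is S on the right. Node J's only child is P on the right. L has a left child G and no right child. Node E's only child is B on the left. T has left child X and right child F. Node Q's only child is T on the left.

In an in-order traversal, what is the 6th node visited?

B

In-order visits the left subtree, then the node, then the right subtree.
At A: go left to E.
  At E: go left to B.
    At B: go left to V.
      At V: go left to L.
        At L: go left to G.
          G is a leaf — visit G.
        Visit L.
        At L: no right child.
      Visit V.
      At V: go right to J.
        At J: no left child.
        Visit J.
        At J: go right to P.
          P is a leaf — visit P.
    Visit B.
    At B: go right to Q.
      At Q: go left to T.
        At T: go left to X.
          X is a leaf — visit X.
        Visit T.
        At T: go right to F.
          F is a leaf — visit F.
      Visit Q.
      At Q: no right child.
  Visit E.
  At E: no right child.
Visit A.
At A: go right to U.
  At U: no left child.
  Visit U.
  At U: go right to S.
    S is a leaf — visit S.
Full in-order sequence: G, L, V, J, P, B, X, T, F, Q, E, A, U, S.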